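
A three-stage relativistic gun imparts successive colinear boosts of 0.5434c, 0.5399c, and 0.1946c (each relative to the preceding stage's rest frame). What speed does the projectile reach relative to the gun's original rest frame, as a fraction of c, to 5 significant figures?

u ≈ 0.88751c

Compose boost 2: (0.5399 + 0.5434)/(1 + 0.5399×0.5434) = 1.0833/1.293382 = 0.8375718
Compose boost 3: (0.1946 + 0.8375718)/(1 + 0.1946×0.8375718) = 1.032172/1.162991 = 0.88751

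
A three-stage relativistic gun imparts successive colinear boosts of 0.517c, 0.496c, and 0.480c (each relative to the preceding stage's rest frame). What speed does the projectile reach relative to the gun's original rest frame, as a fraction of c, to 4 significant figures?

Compose boost 2: (0.496 + 0.517)/(1 + 0.496×0.517) = 1.013/1.25643 = 0.806251
Compose boost 3: (0.480 + 0.806251)/(1 + 0.480×0.806251) = 1.28625/1.38700 = 0.9274

u ≈ 0.9274c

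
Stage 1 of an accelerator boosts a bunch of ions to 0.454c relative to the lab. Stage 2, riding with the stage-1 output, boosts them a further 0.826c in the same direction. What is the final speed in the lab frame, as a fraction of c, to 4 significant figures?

Compose boost 2: (0.826 + 0.454)/(1 + 0.826×0.454) = 1.280/1.37500 = 0.9309

u ≈ 0.9309c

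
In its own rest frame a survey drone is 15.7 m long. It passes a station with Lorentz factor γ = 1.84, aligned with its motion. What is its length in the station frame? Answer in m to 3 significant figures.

L ≈ 8.53 m

γ = 1.84 (given)
Length contraction: L = L₀/γ = 15.7/1.84 = 8.53 m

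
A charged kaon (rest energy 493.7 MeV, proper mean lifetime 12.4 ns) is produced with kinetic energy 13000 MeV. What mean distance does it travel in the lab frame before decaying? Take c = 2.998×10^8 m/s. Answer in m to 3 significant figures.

d ≈ 102 m

γ = 1 + K/(m₀c²) = 1 + 13000/493.7 = 27.332
β = √(1 − 1/γ²) = 0.99933
Dilated lifetime: γτ₀ = 27.332 × 12.4 ns = 338.91 ns
d = βc·γτ₀ = 0.99933 × (2.998×10^8 m/s) × 3.3891×10^-7 s = 102 m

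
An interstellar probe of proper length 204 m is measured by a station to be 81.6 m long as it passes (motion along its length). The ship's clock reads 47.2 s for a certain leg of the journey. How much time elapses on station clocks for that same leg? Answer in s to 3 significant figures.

Δt ≈ 118 s

Length contraction ⇒ γ = L₀/L = 204/81.6 = 2.5000
Time dilation: Δt = γτ₀ = 2.5000 × 47.2 s = 118 s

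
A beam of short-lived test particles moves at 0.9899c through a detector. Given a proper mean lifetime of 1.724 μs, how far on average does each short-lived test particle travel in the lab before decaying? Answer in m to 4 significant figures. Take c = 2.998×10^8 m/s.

γ = 1/√(1 − 0.9899²) = 7.05381
Dilated lifetime: Δt = γτ₀ = 7.05381 × 1.724 μs = 12.1608 μs
d = vΔt = 0.9899c × 12.1608 μs = 2.96772×10^8 m/s × 1.21608×10^-5 s = 3609 m

d ≈ 3609 m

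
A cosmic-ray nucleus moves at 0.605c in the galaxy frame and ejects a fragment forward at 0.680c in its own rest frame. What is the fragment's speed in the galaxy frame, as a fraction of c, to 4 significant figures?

u ≈ 0.9104c

Compose boost 2: (0.680 + 0.605)/(1 + 0.680×0.605) = 1.285/1.41140 = 0.9104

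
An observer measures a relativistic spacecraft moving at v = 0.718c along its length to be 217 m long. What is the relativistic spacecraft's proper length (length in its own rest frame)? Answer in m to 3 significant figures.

L₀ ≈ 312 m

γ = 1/√(1 − 0.718²) = 1.4367
L₀ = γL = 1.4367 × 217 = 312 m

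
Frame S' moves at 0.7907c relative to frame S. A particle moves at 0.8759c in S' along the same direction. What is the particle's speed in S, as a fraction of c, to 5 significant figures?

Relativistic velocity addition: u = (u' + v)/(1 + u'v/c²)
= (0.8759 + 0.7907)/(1 + 0.8759×0.7907) = 1.6666/1.692574 = 0.98465

u ≈ 0.98465c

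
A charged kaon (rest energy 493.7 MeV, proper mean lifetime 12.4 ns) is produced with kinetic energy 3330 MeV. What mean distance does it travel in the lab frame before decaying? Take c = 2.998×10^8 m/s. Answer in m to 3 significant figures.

γ = 1 + K/(m₀c²) = 1 + 3330/493.7 = 7.7450
β = √(1 − 1/γ²) = 0.99163
Dilated lifetime: γτ₀ = 7.7450 × 12.4 ns = 96.038 ns
d = βc·γτ₀ = 0.99163 × (2.998×10^8 m/s) × 9.6038×10^-8 s = 28.6 m

d ≈ 28.6 m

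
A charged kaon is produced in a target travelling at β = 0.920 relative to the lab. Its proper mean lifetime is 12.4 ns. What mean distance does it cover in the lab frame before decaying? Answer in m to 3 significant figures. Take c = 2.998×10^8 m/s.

γ = 1/√(1 − 0.920²) = 2.5516
Dilated lifetime: Δt = γτ₀ = 2.5516 × 12.4 ns = 31.639 ns
d = vΔt = 0.920c × 31.639 ns = 2.7582×10^8 m/s × 3.1639×10^-8 s = 8.73 m

d ≈ 8.73 m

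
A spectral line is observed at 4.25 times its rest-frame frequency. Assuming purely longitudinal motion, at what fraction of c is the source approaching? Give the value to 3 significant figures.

f_obs/f_src = √((1+β)/(1−β)) = 4.25  ⇒  (1+β)/(1−β) = 18.062
β = |1 − D²|/(1 + D²) = |1 − 18.062|/(1 + 18.062) = 0.895

β ≈ 0.895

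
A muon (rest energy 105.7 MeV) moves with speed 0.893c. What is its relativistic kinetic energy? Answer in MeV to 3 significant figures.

γ = 1/√(1 − 0.893²) = 2.2219
K = (γ − 1)m₀c² = (2.2219 − 1) × 105.7 MeV = 1.2219 × 105.7 MeV = 129 MeV

K ≈ 129 MeV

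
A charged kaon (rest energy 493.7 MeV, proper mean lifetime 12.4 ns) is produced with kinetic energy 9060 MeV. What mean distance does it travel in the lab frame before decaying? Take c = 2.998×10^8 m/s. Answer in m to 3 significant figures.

γ = 1 + K/(m₀c²) = 1 + 9060/493.7 = 19.351
β = √(1 − 1/γ²) = 0.99866
Dilated lifetime: γτ₀ = 19.351 × 12.4 ns = 239.96 ns
d = βc·γτ₀ = 0.99866 × (2.998×10^8 m/s) × 2.3996×10^-7 s = 71.8 m

d ≈ 71.8 m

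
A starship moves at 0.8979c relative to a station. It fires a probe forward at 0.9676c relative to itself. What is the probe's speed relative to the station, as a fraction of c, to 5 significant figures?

u ≈ 0.99823c

Relativistic velocity addition: u = (u' + v)/(1 + u'v/c²)
= (0.9676 + 0.8979)/(1 + 0.9676×0.8979) = 1.8655/1.868808 = 0.99823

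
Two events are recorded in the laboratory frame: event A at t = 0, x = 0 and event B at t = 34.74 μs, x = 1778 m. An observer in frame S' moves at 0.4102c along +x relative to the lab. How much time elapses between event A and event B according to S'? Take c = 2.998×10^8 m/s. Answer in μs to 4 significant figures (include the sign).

Δt' ≈ 35.42 μs

γ = 1/√(1 − 0.4102²) = 1.09650
Δt' = γ(Δt − vΔx/c²) = 1.09650 × (34.74 μs − 0.4102×1778 m / (2.998×10^8 m/s))
= 1.09650 × (32.3073 μs) = 35.42 μs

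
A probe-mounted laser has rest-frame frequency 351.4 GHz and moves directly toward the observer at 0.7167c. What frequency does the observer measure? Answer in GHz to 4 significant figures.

Relativistic Doppler: f_obs = f_src √((1+β)/(1−β))
= 351.4 × √(1.71670/0.283300) = 351.4 × 2.46164 = 865.0 GHz

f_obs ≈ 865.0 GHz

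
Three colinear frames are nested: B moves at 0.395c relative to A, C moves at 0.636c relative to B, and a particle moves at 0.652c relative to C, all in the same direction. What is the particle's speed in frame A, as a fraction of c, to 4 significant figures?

u ≈ 0.9602c

Compose boost 2: (0.636 + 0.395)/(1 + 0.636×0.395) = 1.031/1.25122 = 0.823996
Compose boost 3: (0.652 + 0.823996)/(1 + 0.652×0.823996) = 1.47600/1.53725 = 0.9602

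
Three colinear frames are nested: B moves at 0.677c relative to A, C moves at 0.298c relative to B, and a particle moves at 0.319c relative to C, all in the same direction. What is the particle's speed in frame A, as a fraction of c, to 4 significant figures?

u ≈ 0.8979c

Compose boost 2: (0.298 + 0.677)/(1 + 0.298×0.677) = 0.9750/1.20175 = 0.811320
Compose boost 3: (0.319 + 0.811320)/(1 + 0.319×0.811320) = 1.13032/1.25881 = 0.8979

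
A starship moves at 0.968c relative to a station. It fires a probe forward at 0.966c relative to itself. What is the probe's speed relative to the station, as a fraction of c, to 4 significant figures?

Relativistic velocity addition: u = (u' + v)/(1 + u'v/c²)
= (0.966 + 0.968)/(1 + 0.966×0.968) = 1.934/1.93509 = 0.9994

u ≈ 0.9994c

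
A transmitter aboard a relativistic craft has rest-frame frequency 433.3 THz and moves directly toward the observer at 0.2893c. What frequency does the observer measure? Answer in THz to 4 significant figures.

Relativistic Doppler: f_obs = f_src √((1+β)/(1−β))
= 433.3 × √(1.28930/0.710700) = 433.3 × 1.34690 = 583.6 THz

f_obs ≈ 583.6 THz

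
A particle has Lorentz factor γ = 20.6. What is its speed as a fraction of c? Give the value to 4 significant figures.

β ≈ 0.9988

β = √(1 − 1/γ²) = √(1 − 1/20.6²) = √(0.997644) = 0.9988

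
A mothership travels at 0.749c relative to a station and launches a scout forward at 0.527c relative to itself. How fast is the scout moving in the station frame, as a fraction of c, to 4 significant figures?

u ≈ 0.9149c

Compose boost 2: (0.527 + 0.749)/(1 + 0.527×0.749) = 1.276/1.39472 = 0.9149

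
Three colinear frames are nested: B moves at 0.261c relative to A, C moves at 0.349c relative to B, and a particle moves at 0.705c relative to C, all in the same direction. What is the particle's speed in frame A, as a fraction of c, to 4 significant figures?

Compose boost 2: (0.349 + 0.261)/(1 + 0.349×0.261) = 0.6100/1.09109 = 0.559074
Compose boost 3: (0.705 + 0.559074)/(1 + 0.705×0.559074) = 1.26407/1.39415 = 0.9067

u ≈ 0.9067c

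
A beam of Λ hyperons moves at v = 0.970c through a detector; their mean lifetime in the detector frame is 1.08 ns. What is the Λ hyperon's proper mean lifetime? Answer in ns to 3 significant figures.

γ = 1/√(1 − 0.970²) = 4.1135
Proper time: τ₀ = Δt/γ = 1.08/4.1135 = 0.263 ns

τ₀ ≈ 0.263 ns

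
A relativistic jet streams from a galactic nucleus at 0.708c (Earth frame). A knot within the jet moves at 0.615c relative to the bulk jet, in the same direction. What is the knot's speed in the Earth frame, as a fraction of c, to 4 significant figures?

u ≈ 0.9217c

Relativistic velocity addition: u = (u' + v)/(1 + u'v/c²)
= (0.615 + 0.708)/(1 + 0.615×0.708) = 1.323/1.43542 = 0.9217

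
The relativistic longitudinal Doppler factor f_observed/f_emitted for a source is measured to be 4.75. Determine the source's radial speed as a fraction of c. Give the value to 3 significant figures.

f_obs/f_src = √((1+β)/(1−β)) = 4.75  ⇒  (1+β)/(1−β) = 22.562
β = |1 − D²|/(1 + D²) = |1 − 22.562|/(1 + 22.562) = 0.915

β ≈ 0.915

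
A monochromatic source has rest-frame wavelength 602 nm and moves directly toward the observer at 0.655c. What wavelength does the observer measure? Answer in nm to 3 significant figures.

Relativistic Doppler: λ_obs = λ_src √((1−β)/(1+β))
= 602 × √(0.34500/1.6550) = 602 × 0.45657 = 275 nm

λ_obs ≈ 275 nm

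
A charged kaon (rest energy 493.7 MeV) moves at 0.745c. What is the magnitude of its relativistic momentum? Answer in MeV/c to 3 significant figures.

p ≈ 551 MeV/c

γ = 1/√(1 − 0.745²) = 1.4991
p = γβm₀c = 1.4991 × 0.745 × 493.7 MeV/c = 551 MeV/c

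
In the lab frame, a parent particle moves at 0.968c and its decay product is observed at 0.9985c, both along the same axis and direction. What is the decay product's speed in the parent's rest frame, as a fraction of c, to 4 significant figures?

Inverse velocity addition: u' = (u − v)/(1 − uv/c²)
= (0.9985 − 0.968)/(1 − 0.9985×0.968) = 0.03050/0.0334520 = 0.9118

u' ≈ 0.9118c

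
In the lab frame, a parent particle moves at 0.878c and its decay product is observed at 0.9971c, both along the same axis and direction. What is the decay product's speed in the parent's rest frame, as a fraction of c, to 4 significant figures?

Inverse velocity addition: u' = (u − v)/(1 − uv/c²)
= (0.9971 − 0.878)/(1 − 0.9971×0.878) = 0.1191/0.124546 = 0.9563

u' ≈ 0.9563c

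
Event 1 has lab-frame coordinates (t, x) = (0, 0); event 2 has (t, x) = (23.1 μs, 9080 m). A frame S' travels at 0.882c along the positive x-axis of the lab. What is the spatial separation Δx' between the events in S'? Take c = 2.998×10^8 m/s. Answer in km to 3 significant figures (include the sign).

Δx' ≈ 6.31 km

γ = 1/√(1 − 0.882²) = 2.1220
Δx' = γ(Δx − vΔt) = 2.1220 × (9080 m − 0.882×(2.998×10^8 m/s)×23.1×10^-6 s)
= 2.1220 × (2971.8 m) = 6.31 km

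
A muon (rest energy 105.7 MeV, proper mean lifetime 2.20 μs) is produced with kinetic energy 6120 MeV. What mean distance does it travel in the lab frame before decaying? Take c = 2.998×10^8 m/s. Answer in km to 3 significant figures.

γ = 1 + K/(m₀c²) = 1 + 6120/105.7 = 58.900
β = √(1 − 1/γ²) = 0.99986
Dilated lifetime: γτ₀ = 58.900 × 2.20 μs = 129.58 μs
d = βc·γτ₀ = 0.99986 × (2.998×10^8 m/s) × 0.00012958 s = 38.8 km

d ≈ 38.8 km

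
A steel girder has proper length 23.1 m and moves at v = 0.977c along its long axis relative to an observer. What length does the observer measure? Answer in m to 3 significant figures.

L ≈ 4.93 m

γ = 1/√(1 − 0.977²) = 4.6896
Length contraction: L = L₀/γ = 23.1/4.6896 = 4.93 m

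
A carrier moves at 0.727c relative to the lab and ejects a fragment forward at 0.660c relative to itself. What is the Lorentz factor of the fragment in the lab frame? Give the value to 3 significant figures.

u_lab = (0.660 + 0.727)/(1 + 0.660×0.727) = 1.387/1.47982 = 0.937276
γ = 1/√(1 − 0.937276²) = 2.87

γ ≈ 2.87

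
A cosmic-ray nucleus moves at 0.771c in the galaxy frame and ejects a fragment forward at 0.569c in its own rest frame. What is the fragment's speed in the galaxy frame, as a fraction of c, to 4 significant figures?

Compose boost 2: (0.569 + 0.771)/(1 + 0.569×0.771) = 1.340/1.43870 = 0.9314

u ≈ 0.9314c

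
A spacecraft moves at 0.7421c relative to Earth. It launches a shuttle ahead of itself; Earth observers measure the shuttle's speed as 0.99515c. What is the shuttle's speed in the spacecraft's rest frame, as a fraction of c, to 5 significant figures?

u' ≈ 0.96769c

Inverse velocity addition: u' = (u − v)/(1 − uv/c²)
= (0.99515 − 0.7421)/(1 − 0.99515×0.7421) = 0.25305/0.2614992 = 0.96769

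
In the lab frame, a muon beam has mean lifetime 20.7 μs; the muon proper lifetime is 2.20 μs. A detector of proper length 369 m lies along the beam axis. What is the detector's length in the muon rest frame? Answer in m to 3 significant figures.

L ≈ 39.2 m

Time dilation ⇒ γ = Δt/τ₀ = 20.7/2.20 = 9.4091
Length contraction: L = L₀/γ = 369/9.4091 = 39.2 m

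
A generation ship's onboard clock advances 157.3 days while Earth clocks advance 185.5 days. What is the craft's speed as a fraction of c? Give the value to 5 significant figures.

β ≈ 0.53003

γ = Δt/τ₀ = 185.5/157.3 = 1.179275
β = √(1 − 1/γ²) = √(1 − 1/1.179275²) = 0.53003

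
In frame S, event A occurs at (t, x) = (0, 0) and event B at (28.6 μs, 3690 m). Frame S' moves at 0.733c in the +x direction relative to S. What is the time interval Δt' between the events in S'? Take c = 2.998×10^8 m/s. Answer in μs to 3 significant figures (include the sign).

Δt' ≈ 28.8 μs

γ = 1/√(1 − 0.733²) = 1.4701
Δt' = γ(Δt − vΔx/c²) = 1.4701 × (28.6 μs − 0.733×3690 m / (2.998×10^8 m/s))
= 1.4701 × (19.578 μs) = 28.8 μs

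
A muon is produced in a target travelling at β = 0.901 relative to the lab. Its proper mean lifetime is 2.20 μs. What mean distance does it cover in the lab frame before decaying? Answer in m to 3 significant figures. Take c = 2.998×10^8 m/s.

γ = 1/√(1 − 0.901²) = 2.3051
Dilated lifetime: Δt = γτ₀ = 2.3051 × 2.20 μs = 5.0712 μs
d = vΔt = 0.901c × 5.0712 μs = 2.7012×10^8 m/s × 5.0712×10^-6 s = 1370 m

d ≈ 1370 m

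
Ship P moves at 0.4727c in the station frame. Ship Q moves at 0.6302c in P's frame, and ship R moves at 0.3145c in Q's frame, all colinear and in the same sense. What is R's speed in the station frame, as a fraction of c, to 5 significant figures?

Compose boost 2: (0.6302 + 0.4727)/(1 + 0.6302×0.4727) = 1.1029/1.297896 = 0.8497602
Compose boost 3: (0.3145 + 0.8497602)/(1 + 0.3145×0.8497602) = 1.164260/1.267250 = 0.91873

u ≈ 0.91873c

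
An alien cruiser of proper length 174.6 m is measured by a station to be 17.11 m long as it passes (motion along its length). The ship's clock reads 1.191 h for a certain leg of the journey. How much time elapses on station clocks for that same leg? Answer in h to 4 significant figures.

Δt ≈ 12.15 h

Length contraction ⇒ γ = L₀/L = 174.6/17.11 = 10.2046
Time dilation: Δt = γτ₀ = 10.2046 × 1.191 h = 12.15 h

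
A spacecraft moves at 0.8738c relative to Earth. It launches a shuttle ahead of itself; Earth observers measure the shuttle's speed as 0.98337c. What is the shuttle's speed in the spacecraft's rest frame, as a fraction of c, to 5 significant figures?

Inverse velocity addition: u' = (u − v)/(1 − uv/c²)
= (0.98337 − 0.8738)/(1 − 0.98337×0.8738) = 0.10957/0.1407313 = 0.77858

u' ≈ 0.77858c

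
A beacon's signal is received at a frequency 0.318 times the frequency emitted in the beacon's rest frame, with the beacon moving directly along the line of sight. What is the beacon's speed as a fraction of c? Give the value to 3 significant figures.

f_obs/f_src = √((1−β)/(1+β)) = 0.318  ⇒  (1−β)/(1+β) = 0.10112
β = |1 − D²|/(1 + D²) = |1 − 0.10112|/(1 + 0.10112) = 0.816

β ≈ 0.816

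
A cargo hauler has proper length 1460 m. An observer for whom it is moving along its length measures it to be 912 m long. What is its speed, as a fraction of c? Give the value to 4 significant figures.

γ = L₀/L = 1460/912 = 1.60088
β = √(1 − 1/γ²) = 0.7809

β ≈ 0.7809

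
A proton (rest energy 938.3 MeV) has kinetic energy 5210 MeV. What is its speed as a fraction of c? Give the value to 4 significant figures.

γ = 1 + K/(m₀c²) = 1 + 5210/938.3 = 6.55260
β = √(1 − 1/γ²) = 0.9883

β ≈ 0.9883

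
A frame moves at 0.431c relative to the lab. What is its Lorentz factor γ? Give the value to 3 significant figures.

γ = 1/√(1 − β²) = 1/√(1 − 0.431²) = 1/√(0.81424) = 1.11

γ ≈ 1.11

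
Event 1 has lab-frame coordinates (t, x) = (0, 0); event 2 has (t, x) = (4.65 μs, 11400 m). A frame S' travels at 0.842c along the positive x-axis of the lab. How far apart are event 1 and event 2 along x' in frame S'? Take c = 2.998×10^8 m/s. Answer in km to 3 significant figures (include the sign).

Δx' ≈ 19.0 km

γ = 1/√(1 − 0.842²) = 1.8536
Δx' = γ(Δx − vΔt) = 1.8536 × (11400 m − 0.842×(2.998×10^8 m/s)×4.65×10^-6 s)
= 1.8536 × (10226 m) = 19.0 km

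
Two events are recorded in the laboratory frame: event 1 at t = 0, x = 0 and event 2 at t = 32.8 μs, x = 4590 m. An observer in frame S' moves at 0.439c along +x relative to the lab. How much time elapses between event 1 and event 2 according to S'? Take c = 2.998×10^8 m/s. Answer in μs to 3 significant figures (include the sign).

γ = 1/√(1 − 0.439²) = 1.1130
Δt' = γ(Δt − vΔx/c²) = 1.1130 × (32.8 μs − 0.439×4590 m / (2.998×10^8 m/s))
= 1.1130 × (26.079 μs) = 29.0 μs

Δt' ≈ 29.0 μs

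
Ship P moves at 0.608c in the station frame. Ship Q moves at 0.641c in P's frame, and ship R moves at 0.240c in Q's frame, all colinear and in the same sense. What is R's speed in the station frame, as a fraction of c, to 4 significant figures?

Compose boost 2: (0.641 + 0.608)/(1 + 0.641×0.608) = 1.249/1.38973 = 0.898737
Compose boost 3: (0.240 + 0.898737)/(1 + 0.240×0.898737) = 1.13874/1.21570 = 0.9367

u ≈ 0.9367c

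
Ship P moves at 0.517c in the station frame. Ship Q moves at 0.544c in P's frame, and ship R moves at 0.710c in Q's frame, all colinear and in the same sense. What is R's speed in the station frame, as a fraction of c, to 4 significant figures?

Compose boost 2: (0.544 + 0.517)/(1 + 0.544×0.517) = 1.061/1.28125 = 0.828099
Compose boost 3: (0.710 + 0.828099)/(1 + 0.710×0.828099) = 1.53810/1.58795 = 0.9686

u ≈ 0.9686c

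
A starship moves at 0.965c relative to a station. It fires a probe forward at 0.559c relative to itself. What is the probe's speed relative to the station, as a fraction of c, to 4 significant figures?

Relativistic velocity addition: u = (u' + v)/(1 + u'v/c²)
= (0.559 + 0.965)/(1 + 0.559×0.965) = 1.524/1.53944 = 0.9900

u ≈ 0.9900c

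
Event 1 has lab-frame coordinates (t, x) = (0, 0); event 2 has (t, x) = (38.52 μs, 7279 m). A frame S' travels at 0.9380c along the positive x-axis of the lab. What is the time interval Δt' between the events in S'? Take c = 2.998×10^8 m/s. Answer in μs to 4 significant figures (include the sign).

Δt' ≈ 45.42 μs

γ = 1/√(1 − 0.9380²) = 2.88488
Δt' = γ(Δt − vΔx/c²) = 2.88488 × (38.52 μs − 0.9380×7279 m / (2.998×10^8 m/s))
= 2.88488 × (15.7458 μs) = 45.42 μs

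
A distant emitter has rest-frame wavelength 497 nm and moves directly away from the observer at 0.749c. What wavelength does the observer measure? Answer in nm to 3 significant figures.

λ_obs ≈ 1310 nm

Relativistic Doppler: λ_obs = λ_src √((1+β)/(1−β))
= 497 × √(1.7490/0.25100) = 497 × 2.6397 = 1310 nm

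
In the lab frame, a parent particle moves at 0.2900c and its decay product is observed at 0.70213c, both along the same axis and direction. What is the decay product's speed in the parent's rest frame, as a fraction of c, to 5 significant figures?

Inverse velocity addition: u' = (u − v)/(1 − uv/c²)
= (0.70213 − 0.2900)/(1 − 0.70213×0.2900) = 0.41213/0.7963823 = 0.51750

u' ≈ 0.51750c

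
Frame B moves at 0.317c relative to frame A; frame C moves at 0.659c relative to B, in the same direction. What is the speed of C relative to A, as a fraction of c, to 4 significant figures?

u ≈ 0.8073c

Compose boost 2: (0.659 + 0.317)/(1 + 0.659×0.317) = 0.9760/1.20890 = 0.8073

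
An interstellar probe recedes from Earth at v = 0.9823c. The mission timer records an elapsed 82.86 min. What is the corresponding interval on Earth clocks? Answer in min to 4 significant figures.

Δt ≈ 442.4 min

γ = 1/√(1 − 0.9823²) = 5.33862
Time dilation: Δt = γτ₀ = 5.33862 × 82.86 min = 442.4 min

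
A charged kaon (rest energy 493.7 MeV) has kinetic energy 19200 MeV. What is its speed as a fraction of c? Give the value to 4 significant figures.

β ≈ 0.9997

γ = 1 + K/(m₀c²) = 1 + 19200/493.7 = 39.8900
β = √(1 − 1/γ²) = 0.9997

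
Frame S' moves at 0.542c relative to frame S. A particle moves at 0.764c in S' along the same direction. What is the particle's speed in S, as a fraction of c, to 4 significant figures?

u ≈ 0.9236c

Relativistic velocity addition: u = (u' + v)/(1 + u'v/c²)
= (0.764 + 0.542)/(1 + 0.764×0.542) = 1.306/1.41409 = 0.9236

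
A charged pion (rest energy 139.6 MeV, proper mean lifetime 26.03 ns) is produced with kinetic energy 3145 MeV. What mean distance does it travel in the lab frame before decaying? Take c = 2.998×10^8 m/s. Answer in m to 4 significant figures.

d ≈ 183.4 m

γ = 1 + K/(m₀c²) = 1 + 3145/139.6 = 23.5287
β = √(1 − 1/γ²) = 0.999096
Dilated lifetime: γτ₀ = 23.5287 × 26.03 ns = 612.451 ns
d = βc·γτ₀ = 0.999096 × (2.998×10^8 m/s) × 6.12451×10^-7 s = 183.4 m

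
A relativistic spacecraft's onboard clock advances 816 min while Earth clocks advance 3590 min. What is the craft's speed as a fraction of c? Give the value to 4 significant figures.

γ = Δt/τ₀ = 3590/816 = 4.39951
β = √(1 − 1/γ²) = √(1 − 1/4.39951²) = 0.9738

β ≈ 0.9738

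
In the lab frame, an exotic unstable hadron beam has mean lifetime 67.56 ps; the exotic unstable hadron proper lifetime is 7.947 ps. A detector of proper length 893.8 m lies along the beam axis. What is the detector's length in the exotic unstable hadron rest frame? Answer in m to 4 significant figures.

L ≈ 105.1 m

Time dilation ⇒ γ = Δt/τ₀ = 67.56/7.947 = 8.50132
Length contraction: L = L₀/γ = 893.8/8.50132 = 105.1 m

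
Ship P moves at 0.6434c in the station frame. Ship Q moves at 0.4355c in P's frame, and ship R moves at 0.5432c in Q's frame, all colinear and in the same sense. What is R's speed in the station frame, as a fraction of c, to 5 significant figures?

u ≈ 0.95073c

Compose boost 2: (0.4355 + 0.6434)/(1 + 0.4355×0.6434) = 1.0789/1.280201 = 0.8427585
Compose boost 3: (0.5432 + 0.8427585)/(1 + 0.5432×0.8427585) = 1.385958/1.457786 = 0.95073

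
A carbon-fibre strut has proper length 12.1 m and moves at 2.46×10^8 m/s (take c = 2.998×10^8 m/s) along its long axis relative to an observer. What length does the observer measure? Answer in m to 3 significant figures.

L ≈ 6.92 m

β = v/c = 2.46×10^8 / 2.998×10^8 = 0.82055
γ = 1/√(1 − 0.82055²) = 1.7495
Length contraction: L = L₀/γ = 12.1/1.7495 = 6.92 m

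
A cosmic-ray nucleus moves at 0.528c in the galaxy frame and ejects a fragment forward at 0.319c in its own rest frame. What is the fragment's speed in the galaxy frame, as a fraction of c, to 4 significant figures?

u ≈ 0.7249c

Compose boost 2: (0.319 + 0.528)/(1 + 0.319×0.528) = 0.8470/1.16843 = 0.7249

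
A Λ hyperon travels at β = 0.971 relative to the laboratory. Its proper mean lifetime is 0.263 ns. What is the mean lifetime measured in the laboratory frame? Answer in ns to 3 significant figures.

Δt ≈ 1.10 ns

γ = 1/√(1 − 0.971²) = 4.1827
Time dilation: Δt = γτ₀ = 4.1827 × 0.263 ns = 1.10 ns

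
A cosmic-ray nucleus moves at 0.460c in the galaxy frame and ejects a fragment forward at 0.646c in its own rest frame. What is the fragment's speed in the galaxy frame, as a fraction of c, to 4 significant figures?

Compose boost 2: (0.646 + 0.460)/(1 + 0.646×0.460) = 1.106/1.29716 = 0.8526

u ≈ 0.8526c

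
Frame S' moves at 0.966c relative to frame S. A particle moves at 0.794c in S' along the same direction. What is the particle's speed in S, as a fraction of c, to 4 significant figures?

Relativistic velocity addition: u = (u' + v)/(1 + u'v/c²)
= (0.794 + 0.966)/(1 + 0.794×0.966) = 1.760/1.76700 = 0.9960

u ≈ 0.9960c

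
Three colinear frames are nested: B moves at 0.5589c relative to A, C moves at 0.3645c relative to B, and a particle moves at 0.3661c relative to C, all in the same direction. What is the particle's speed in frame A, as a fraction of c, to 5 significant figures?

u ≈ 0.88475c

Compose boost 2: (0.3645 + 0.5589)/(1 + 0.3645×0.5589) = 0.92340/1.203719 = 0.7671225
Compose boost 3: (0.3661 + 0.7671225)/(1 + 0.3661×0.7671225) = 1.133223/1.280844 = 0.88475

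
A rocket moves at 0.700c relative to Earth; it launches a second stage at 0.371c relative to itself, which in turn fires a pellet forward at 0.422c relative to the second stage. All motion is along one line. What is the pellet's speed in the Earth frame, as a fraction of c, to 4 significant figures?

Compose boost 2: (0.371 + 0.700)/(1 + 0.371×0.700) = 1.071/1.25970 = 0.850202
Compose boost 3: (0.422 + 0.850202)/(1 + 0.422×0.850202) = 1.27220/1.35879 = 0.9363

u ≈ 0.9363c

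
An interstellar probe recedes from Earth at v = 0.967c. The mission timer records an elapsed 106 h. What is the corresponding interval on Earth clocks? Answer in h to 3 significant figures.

γ = 1/√(1 − 0.967²) = 3.9250
Time dilation: Δt = γτ₀ = 3.9250 × 106 h = 416 h

Δt ≈ 416 h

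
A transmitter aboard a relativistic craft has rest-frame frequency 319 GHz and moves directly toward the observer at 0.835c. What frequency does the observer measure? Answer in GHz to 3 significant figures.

Relativistic Doppler: f_obs = f_src √((1+β)/(1−β))
= 319 × √(1.8350/0.16500) = 319 × 3.3348 = 1060 GHz

f_obs ≈ 1060 GHz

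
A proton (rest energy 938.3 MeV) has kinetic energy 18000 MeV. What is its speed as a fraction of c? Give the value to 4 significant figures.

β ≈ 0.9988

γ = 1 + K/(m₀c²) = 1 + 18000/938.3 = 20.1836
β = √(1 − 1/γ²) = 0.9988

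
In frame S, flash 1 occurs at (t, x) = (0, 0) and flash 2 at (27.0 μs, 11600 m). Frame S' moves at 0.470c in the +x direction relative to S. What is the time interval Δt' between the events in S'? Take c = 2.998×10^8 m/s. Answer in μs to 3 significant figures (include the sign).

Δt' ≈ 9.99 μs

γ = 1/√(1 − 0.470²) = 1.1329
Δt' = γ(Δt − vΔx/c²) = 1.1329 × (27.0 μs − 0.470×11600 m / (2.998×10^8 m/s))
= 1.1329 × (8.8145 μs) = 9.99 μs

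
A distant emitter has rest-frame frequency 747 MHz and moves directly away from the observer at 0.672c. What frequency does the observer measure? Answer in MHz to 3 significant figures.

f_obs ≈ 331 MHz

Relativistic Doppler: f_obs = f_src √((1−β)/(1+β))
= 747 × √(0.32800/1.6720) = 747 × 0.44291 = 331 MHz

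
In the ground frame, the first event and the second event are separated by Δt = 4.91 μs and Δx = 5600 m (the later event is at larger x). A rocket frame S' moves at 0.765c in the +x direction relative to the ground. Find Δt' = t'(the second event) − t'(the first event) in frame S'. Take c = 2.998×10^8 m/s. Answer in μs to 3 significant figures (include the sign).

Δt' ≈ -14.6 μs

γ = 1/√(1 − 0.765²) = 1.5527
Δt' = γ(Δt − vΔx/c²) = 1.5527 × (4.91 μs − 0.765×5600 m / (2.998×10^8 m/s))
= 1.5527 × (-9.3795 μs) = -14.6 μs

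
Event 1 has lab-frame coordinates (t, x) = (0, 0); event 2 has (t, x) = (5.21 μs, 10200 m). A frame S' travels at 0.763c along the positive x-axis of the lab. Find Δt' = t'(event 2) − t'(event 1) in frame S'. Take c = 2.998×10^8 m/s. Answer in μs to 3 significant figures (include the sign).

γ = 1/√(1 − 0.763²) = 1.5470
Δt' = γ(Δt − vΔx/c²) = 1.5470 × (5.21 μs − 0.763×10200 m / (2.998×10^8 m/s))
= 1.5470 × (-20.749 μs) = -32.1 μs

Δt' ≈ -32.1 μs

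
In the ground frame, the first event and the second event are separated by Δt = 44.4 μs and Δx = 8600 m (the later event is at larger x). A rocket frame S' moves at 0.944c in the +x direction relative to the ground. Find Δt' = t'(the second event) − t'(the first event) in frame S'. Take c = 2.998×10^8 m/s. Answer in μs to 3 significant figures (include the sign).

γ = 1/√(1 − 0.944²) = 3.0308
Δt' = γ(Δt − vΔx/c²) = 3.0308 × (44.4 μs − 0.944×8600 m / (2.998×10^8 m/s))
= 3.0308 × (17.321 μs) = 52.5 μs

Δt' ≈ 52.5 μs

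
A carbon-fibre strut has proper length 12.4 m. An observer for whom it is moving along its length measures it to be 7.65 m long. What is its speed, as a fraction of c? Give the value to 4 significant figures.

γ = L₀/L = 12.4/7.65 = 1.62092
β = √(1 − 1/γ²) = 0.7870

β ≈ 0.7870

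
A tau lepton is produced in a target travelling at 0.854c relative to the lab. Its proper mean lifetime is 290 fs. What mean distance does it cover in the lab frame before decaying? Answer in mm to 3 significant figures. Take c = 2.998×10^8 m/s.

γ = 1/√(1 − 0.854²) = 1.9221
Dilated lifetime: Δt = γτ₀ = 1.9221 × 290 fs = 557.40 fs
d = vΔt = 0.854c × 557.40 fs = 2.5603×10^8 m/s × 5.5740×10^-13 s = 0.143 mm

d ≈ 0.143 mm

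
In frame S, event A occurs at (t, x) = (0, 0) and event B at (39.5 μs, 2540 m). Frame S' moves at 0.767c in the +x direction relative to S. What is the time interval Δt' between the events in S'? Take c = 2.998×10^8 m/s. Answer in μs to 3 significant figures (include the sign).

Δt' ≈ 51.4 μs

γ = 1/√(1 − 0.767²) = 1.5585
Δt' = γ(Δt − vΔx/c²) = 1.5585 × (39.5 μs − 0.767×2540 m / (2.998×10^8 m/s))
= 1.5585 × (33.002 μs) = 51.4 μs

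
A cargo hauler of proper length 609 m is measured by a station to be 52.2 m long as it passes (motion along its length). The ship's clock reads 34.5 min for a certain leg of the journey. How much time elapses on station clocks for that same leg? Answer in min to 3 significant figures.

Δt ≈ 402 min

Length contraction ⇒ γ = L₀/L = 609/52.2 = 11.667
Time dilation: Δt = γτ₀ = 11.667 × 34.5 min = 402 min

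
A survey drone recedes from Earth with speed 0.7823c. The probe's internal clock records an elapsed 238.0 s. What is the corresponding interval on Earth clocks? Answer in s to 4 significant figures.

Δt ≈ 382.1 s

γ = 1/√(1 − 0.7823²) = 1.60539
Time dilation: Δt = γτ₀ = 1.60539 × 238.0 s = 382.1 s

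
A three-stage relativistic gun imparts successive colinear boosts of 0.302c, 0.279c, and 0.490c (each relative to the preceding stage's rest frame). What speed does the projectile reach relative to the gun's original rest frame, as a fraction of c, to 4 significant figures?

u ≈ 0.8125c

Compose boost 2: (0.279 + 0.302)/(1 + 0.279×0.302) = 0.5810/1.08426 = 0.535850
Compose boost 3: (0.490 + 0.535850)/(1 + 0.490×0.535850) = 1.02585/1.26257 = 0.8125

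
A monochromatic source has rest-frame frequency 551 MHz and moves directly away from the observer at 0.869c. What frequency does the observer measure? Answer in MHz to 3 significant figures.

Relativistic Doppler: f_obs = f_src √((1−β)/(1+β))
= 551 × √(0.13100/1.8690) = 551 × 0.26475 = 146 MHz

f_obs ≈ 146 MHz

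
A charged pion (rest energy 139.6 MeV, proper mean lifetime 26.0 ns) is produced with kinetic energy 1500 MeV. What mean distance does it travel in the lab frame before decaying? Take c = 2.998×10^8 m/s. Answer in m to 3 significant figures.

d ≈ 91.2 m

γ = 1 + K/(m₀c²) = 1 + 1500/139.6 = 11.745
β = √(1 − 1/γ²) = 0.99637
Dilated lifetime: γτ₀ = 11.745 × 26.0 ns = 305.37 ns
d = βc·γτ₀ = 0.99637 × (2.998×10^8 m/s) × 3.0537×10^-7 s = 91.2 m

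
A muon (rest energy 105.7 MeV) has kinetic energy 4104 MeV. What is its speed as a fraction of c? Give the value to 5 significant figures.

γ = 1 + K/(m₀c²) = 1 + 4104/105.7 = 39.82687
β = √(1 − 1/γ²) = 0.99968

β ≈ 0.99968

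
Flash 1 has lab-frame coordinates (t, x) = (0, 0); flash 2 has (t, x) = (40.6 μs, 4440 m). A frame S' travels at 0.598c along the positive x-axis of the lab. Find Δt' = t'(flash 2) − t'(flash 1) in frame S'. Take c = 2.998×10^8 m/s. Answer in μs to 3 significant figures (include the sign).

γ = 1/√(1 − 0.598²) = 1.2477
Δt' = γ(Δt − vΔx/c²) = 1.2477 × (40.6 μs − 0.598×4440 m / (2.998×10^8 m/s))
= 1.2477 × (31.744 μs) = 39.6 μs

Δt' ≈ 39.6 μs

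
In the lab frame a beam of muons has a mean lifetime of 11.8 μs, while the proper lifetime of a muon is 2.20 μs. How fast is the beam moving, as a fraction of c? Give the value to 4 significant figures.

γ = Δt/τ₀ = 11.8/2.20 = 5.36364
β = √(1 − 1/γ²) = √(1 − 1/5.36364²) = 0.9825

β ≈ 0.9825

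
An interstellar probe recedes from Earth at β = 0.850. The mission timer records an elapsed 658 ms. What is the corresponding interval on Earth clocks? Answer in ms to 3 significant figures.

Δt ≈ 1250 ms

γ = 1/√(1 − 0.850²) = 1.8983
Time dilation: Δt = γτ₀ = 1.8983 × 658 ms = 1250 ms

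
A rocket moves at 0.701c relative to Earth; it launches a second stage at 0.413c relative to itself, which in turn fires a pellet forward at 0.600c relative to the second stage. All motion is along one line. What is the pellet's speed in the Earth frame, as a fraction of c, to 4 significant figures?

u ≈ 0.9641c

Compose boost 2: (0.413 + 0.701)/(1 + 0.413×0.701) = 1.114/1.28951 = 0.863892
Compose boost 3: (0.600 + 0.863892)/(1 + 0.600×0.863892) = 1.46389/1.51834 = 0.9641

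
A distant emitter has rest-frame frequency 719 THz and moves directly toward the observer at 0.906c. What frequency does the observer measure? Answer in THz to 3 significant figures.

f_obs ≈ 3240 THz

Relativistic Doppler: f_obs = f_src √((1+β)/(1−β))
= 719 × √(1.9060/0.094000) = 719 × 4.5030 = 3240 THz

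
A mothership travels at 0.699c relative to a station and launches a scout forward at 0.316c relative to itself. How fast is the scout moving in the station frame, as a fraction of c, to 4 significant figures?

Compose boost 2: (0.316 + 0.699)/(1 + 0.316×0.699) = 1.015/1.22088 = 0.8314

u ≈ 0.8314c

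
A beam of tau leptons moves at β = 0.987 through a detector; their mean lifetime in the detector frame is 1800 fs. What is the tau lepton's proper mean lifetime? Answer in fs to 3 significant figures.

γ = 1/√(1 − 0.987²) = 6.2220
Proper time: τ₀ = Δt/γ = 1800/6.2220 = 289 fs

τ₀ ≈ 289 fs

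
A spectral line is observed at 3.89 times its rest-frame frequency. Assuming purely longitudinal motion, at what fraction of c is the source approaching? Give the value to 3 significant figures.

f_obs/f_src = √((1+β)/(1−β)) = 3.89  ⇒  (1+β)/(1−β) = 15.132
β = |1 − D²|/(1 + D²) = |1 − 15.132|/(1 + 15.132) = 0.876

β ≈ 0.876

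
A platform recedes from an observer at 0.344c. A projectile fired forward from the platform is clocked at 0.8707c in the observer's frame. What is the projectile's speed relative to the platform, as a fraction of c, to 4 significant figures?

u' ≈ 0.7519c

Inverse velocity addition: u' = (u − v)/(1 − uv/c²)
= (0.8707 − 0.344)/(1 − 0.8707×0.344) = 0.5267/0.700479 = 0.7519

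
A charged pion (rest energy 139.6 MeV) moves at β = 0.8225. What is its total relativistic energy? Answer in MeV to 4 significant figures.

E ≈ 245.4 MeV

γ = 1/√(1 − 0.8225²) = 1.75820
E = γm₀c² = 1.75820 × 139.6 MeV = 245.4 MeV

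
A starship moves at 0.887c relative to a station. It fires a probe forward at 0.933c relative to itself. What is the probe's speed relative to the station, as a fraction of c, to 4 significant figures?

Relativistic velocity addition: u = (u' + v)/(1 + u'v/c²)
= (0.933 + 0.887)/(1 + 0.933×0.887) = 1.820/1.82757 = 0.9959

u ≈ 0.9959c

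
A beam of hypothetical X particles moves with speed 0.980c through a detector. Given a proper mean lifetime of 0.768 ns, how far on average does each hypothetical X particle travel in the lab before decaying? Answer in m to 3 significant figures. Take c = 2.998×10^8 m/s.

γ = 1/√(1 − 0.980²) = 5.0252
Dilated lifetime: Δt = γτ₀ = 5.0252 × 0.768 ns = 3.8593 ns
d = vΔt = 0.980c × 3.8593 ns = 2.9380×10^8 m/s × 3.8593×10^-9 s = 1.13 m

d ≈ 1.13 m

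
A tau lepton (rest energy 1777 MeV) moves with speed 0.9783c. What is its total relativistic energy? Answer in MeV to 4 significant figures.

γ = 1/√(1 − 0.9783²) = 4.82641
E = γm₀c² = 4.82641 × 1777 MeV = 8577 MeV

E ≈ 8577 MeV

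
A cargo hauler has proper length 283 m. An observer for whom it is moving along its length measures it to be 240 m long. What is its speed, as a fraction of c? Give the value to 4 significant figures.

β ≈ 0.5299

γ = L₀/L = 283/240 = 1.17917
β = √(1 − 1/γ²) = 0.5299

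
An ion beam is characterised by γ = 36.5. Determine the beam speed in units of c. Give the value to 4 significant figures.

β = √(1 − 1/γ²) = √(1 − 1/36.5²) = √(0.999249) = 0.9996

β ≈ 0.9996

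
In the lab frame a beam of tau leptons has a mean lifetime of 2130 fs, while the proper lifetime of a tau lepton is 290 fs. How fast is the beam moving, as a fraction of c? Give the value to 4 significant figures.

γ = Δt/τ₀ = 2130/290 = 7.34483
β = √(1 − 1/γ²) = √(1 − 1/7.34483²) = 0.9907

β ≈ 0.9907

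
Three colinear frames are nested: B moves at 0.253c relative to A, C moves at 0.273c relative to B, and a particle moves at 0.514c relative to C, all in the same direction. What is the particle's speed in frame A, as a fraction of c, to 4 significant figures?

u ≈ 0.8030c

Compose boost 2: (0.273 + 0.253)/(1 + 0.273×0.253) = 0.5260/1.06907 = 0.492017
Compose boost 3: (0.514 + 0.492017)/(1 + 0.514×0.492017) = 1.00602/1.25290 = 0.8030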